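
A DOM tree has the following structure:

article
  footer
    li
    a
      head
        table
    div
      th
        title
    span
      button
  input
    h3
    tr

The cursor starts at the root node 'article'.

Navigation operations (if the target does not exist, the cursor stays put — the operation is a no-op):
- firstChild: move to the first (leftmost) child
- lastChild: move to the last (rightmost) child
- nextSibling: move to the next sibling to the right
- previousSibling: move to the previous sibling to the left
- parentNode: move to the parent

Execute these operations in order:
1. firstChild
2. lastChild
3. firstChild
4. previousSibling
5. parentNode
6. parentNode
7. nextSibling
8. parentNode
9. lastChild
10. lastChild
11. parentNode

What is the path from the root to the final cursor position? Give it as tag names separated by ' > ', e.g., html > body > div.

Answer: article > input

Derivation:
After 1 (firstChild): footer
After 2 (lastChild): span
After 3 (firstChild): button
After 4 (previousSibling): button (no-op, stayed)
After 5 (parentNode): span
After 6 (parentNode): footer
After 7 (nextSibling): input
After 8 (parentNode): article
After 9 (lastChild): input
After 10 (lastChild): tr
After 11 (parentNode): input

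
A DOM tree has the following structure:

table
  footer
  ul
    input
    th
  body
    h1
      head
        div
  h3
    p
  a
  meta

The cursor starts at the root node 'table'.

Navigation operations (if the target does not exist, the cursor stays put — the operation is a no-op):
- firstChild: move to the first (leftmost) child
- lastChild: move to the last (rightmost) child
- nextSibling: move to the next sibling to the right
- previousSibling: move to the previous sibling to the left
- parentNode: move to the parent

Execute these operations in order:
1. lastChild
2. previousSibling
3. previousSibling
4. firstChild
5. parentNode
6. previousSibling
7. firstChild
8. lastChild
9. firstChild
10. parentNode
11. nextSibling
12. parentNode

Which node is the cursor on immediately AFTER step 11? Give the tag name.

After 1 (lastChild): meta
After 2 (previousSibling): a
After 3 (previousSibling): h3
After 4 (firstChild): p
After 5 (parentNode): h3
After 6 (previousSibling): body
After 7 (firstChild): h1
After 8 (lastChild): head
After 9 (firstChild): div
After 10 (parentNode): head
After 11 (nextSibling): head (no-op, stayed)

Answer: head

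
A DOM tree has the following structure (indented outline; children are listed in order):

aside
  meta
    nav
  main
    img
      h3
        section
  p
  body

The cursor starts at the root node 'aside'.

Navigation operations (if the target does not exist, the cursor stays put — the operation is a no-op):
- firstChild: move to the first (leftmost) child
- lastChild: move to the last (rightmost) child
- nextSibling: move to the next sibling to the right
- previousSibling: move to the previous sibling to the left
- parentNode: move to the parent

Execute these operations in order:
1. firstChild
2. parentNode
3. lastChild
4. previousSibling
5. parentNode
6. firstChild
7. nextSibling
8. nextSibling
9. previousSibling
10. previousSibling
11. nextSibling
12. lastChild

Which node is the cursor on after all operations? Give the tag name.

Answer: img

Derivation:
After 1 (firstChild): meta
After 2 (parentNode): aside
After 3 (lastChild): body
After 4 (previousSibling): p
After 5 (parentNode): aside
After 6 (firstChild): meta
After 7 (nextSibling): main
After 8 (nextSibling): p
After 9 (previousSibling): main
After 10 (previousSibling): meta
After 11 (nextSibling): main
After 12 (lastChild): img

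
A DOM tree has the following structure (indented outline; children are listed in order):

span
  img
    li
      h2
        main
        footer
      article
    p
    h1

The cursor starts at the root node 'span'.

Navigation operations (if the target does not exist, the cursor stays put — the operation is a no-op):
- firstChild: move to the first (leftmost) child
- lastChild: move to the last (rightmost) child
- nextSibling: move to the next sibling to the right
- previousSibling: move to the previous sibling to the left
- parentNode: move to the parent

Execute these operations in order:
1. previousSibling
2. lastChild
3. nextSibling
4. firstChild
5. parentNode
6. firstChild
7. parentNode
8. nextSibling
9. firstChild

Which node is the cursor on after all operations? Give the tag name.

After 1 (previousSibling): span (no-op, stayed)
After 2 (lastChild): img
After 3 (nextSibling): img (no-op, stayed)
After 4 (firstChild): li
After 5 (parentNode): img
After 6 (firstChild): li
After 7 (parentNode): img
After 8 (nextSibling): img (no-op, stayed)
After 9 (firstChild): li

Answer: li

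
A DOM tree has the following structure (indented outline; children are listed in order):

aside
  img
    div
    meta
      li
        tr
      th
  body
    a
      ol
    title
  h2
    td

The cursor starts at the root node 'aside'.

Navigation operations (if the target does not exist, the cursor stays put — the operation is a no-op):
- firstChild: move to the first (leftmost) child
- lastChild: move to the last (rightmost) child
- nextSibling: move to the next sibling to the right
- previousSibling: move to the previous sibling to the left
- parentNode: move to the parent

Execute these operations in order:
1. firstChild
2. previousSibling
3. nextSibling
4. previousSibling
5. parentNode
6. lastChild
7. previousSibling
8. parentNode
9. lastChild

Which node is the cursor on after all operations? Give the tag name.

After 1 (firstChild): img
After 2 (previousSibling): img (no-op, stayed)
After 3 (nextSibling): body
After 4 (previousSibling): img
After 5 (parentNode): aside
After 6 (lastChild): h2
After 7 (previousSibling): body
After 8 (parentNode): aside
After 9 (lastChild): h2

Answer: h2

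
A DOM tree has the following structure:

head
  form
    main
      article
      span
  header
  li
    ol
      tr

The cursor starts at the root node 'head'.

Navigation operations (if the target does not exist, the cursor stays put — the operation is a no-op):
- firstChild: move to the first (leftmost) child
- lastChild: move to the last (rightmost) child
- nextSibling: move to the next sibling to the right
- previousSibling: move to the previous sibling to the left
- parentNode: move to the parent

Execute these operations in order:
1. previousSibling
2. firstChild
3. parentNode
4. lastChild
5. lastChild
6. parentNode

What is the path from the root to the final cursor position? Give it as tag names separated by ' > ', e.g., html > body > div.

After 1 (previousSibling): head (no-op, stayed)
After 2 (firstChild): form
After 3 (parentNode): head
After 4 (lastChild): li
After 5 (lastChild): ol
After 6 (parentNode): li

Answer: head > li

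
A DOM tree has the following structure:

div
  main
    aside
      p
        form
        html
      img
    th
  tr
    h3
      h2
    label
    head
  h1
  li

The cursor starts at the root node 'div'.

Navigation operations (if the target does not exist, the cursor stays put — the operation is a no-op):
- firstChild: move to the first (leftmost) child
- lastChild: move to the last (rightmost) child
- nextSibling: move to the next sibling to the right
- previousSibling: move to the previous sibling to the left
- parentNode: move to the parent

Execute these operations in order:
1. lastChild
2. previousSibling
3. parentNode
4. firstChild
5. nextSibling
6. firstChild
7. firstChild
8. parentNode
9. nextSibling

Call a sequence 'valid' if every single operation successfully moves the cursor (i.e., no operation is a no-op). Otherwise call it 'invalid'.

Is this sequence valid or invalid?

After 1 (lastChild): li
After 2 (previousSibling): h1
After 3 (parentNode): div
After 4 (firstChild): main
After 5 (nextSibling): tr
After 6 (firstChild): h3
After 7 (firstChild): h2
After 8 (parentNode): h3
After 9 (nextSibling): label

Answer: valid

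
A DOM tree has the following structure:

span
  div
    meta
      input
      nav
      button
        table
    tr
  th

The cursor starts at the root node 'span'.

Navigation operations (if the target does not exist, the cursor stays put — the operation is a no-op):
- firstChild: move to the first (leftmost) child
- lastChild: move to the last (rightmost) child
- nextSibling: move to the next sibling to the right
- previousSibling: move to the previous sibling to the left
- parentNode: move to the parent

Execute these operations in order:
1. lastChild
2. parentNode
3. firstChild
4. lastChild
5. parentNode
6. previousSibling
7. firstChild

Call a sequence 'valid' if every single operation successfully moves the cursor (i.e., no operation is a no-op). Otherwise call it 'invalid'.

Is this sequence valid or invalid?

After 1 (lastChild): th
After 2 (parentNode): span
After 3 (firstChild): div
After 4 (lastChild): tr
After 5 (parentNode): div
After 6 (previousSibling): div (no-op, stayed)
After 7 (firstChild): meta

Answer: invalid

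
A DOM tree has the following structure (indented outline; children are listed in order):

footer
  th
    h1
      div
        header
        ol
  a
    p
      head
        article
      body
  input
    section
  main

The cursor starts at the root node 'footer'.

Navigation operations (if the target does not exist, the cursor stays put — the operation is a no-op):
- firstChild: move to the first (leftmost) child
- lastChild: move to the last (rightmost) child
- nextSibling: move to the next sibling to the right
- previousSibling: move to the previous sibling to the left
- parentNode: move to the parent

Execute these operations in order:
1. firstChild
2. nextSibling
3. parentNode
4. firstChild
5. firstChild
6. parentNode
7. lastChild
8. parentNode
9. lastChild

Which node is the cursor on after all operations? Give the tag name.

After 1 (firstChild): th
After 2 (nextSibling): a
After 3 (parentNode): footer
After 4 (firstChild): th
After 5 (firstChild): h1
After 6 (parentNode): th
After 7 (lastChild): h1
After 8 (parentNode): th
After 9 (lastChild): h1

Answer: h1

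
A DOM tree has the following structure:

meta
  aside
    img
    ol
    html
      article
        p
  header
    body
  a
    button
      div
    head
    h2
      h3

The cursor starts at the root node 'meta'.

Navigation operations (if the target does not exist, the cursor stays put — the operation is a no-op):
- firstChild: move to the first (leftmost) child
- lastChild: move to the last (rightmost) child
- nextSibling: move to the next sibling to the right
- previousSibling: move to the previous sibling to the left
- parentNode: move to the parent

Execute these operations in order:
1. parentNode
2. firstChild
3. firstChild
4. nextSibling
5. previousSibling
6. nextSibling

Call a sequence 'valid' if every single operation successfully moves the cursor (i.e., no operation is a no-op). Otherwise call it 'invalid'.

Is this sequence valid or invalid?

Answer: invalid

Derivation:
After 1 (parentNode): meta (no-op, stayed)
After 2 (firstChild): aside
After 3 (firstChild): img
After 4 (nextSibling): ol
After 5 (previousSibling): img
After 6 (nextSibling): ol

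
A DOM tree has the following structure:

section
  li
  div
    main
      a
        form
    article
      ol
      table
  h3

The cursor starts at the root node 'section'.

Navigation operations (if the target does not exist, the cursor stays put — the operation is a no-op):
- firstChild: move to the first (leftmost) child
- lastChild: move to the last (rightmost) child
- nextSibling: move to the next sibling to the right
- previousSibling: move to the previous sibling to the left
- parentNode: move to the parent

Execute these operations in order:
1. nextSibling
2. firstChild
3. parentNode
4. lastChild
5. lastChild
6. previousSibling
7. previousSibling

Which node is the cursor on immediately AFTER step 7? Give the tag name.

Answer: li

Derivation:
After 1 (nextSibling): section (no-op, stayed)
After 2 (firstChild): li
After 3 (parentNode): section
After 4 (lastChild): h3
After 5 (lastChild): h3 (no-op, stayed)
After 6 (previousSibling): div
After 7 (previousSibling): li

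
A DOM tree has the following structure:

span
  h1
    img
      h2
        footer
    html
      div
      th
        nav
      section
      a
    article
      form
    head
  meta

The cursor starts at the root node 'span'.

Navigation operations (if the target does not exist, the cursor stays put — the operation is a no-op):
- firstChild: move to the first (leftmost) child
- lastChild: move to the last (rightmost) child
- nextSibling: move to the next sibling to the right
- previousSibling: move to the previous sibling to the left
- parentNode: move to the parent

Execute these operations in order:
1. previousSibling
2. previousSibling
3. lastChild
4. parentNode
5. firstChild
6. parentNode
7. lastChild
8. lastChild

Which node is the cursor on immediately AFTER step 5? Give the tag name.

Answer: h1

Derivation:
After 1 (previousSibling): span (no-op, stayed)
After 2 (previousSibling): span (no-op, stayed)
After 3 (lastChild): meta
After 4 (parentNode): span
After 5 (firstChild): h1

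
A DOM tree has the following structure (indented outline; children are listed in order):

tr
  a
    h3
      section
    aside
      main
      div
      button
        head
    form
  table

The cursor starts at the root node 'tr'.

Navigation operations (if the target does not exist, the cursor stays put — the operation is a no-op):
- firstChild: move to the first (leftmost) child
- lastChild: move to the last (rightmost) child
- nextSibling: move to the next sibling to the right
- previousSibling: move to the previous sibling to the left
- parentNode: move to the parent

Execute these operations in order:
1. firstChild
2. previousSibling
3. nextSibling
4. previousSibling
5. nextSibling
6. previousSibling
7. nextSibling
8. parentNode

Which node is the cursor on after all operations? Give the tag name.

After 1 (firstChild): a
After 2 (previousSibling): a (no-op, stayed)
After 3 (nextSibling): table
After 4 (previousSibling): a
After 5 (nextSibling): table
After 6 (previousSibling): a
After 7 (nextSibling): table
After 8 (parentNode): tr

Answer: tr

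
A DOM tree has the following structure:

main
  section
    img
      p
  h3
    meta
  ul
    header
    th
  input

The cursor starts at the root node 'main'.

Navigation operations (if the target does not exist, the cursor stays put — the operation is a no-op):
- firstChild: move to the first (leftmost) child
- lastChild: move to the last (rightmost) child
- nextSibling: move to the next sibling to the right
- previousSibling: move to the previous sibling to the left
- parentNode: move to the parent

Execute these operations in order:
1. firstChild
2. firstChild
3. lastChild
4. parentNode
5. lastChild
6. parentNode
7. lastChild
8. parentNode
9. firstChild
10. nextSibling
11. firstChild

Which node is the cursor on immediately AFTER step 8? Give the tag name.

Answer: img

Derivation:
After 1 (firstChild): section
After 2 (firstChild): img
After 3 (lastChild): p
After 4 (parentNode): img
After 5 (lastChild): p
After 6 (parentNode): img
After 7 (lastChild): p
After 8 (parentNode): img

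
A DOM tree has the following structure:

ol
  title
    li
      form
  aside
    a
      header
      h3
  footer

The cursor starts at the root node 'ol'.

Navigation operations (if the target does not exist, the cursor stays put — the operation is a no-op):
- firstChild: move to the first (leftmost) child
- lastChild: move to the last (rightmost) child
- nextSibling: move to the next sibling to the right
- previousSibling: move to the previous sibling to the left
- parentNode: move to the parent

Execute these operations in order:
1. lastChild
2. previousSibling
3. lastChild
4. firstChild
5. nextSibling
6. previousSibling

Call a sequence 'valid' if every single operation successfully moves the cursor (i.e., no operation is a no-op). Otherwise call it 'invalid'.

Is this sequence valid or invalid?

Answer: valid

Derivation:
After 1 (lastChild): footer
After 2 (previousSibling): aside
After 3 (lastChild): a
After 4 (firstChild): header
After 5 (nextSibling): h3
After 6 (previousSibling): header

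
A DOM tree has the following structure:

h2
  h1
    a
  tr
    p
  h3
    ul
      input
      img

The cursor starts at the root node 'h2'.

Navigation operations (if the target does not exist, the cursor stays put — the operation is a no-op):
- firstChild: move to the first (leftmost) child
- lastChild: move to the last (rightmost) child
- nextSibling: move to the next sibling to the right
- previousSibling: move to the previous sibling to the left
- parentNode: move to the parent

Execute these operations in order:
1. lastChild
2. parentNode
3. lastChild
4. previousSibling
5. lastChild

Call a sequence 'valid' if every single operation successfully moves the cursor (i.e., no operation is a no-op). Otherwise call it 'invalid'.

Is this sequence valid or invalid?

After 1 (lastChild): h3
After 2 (parentNode): h2
After 3 (lastChild): h3
After 4 (previousSibling): tr
After 5 (lastChild): p

Answer: valid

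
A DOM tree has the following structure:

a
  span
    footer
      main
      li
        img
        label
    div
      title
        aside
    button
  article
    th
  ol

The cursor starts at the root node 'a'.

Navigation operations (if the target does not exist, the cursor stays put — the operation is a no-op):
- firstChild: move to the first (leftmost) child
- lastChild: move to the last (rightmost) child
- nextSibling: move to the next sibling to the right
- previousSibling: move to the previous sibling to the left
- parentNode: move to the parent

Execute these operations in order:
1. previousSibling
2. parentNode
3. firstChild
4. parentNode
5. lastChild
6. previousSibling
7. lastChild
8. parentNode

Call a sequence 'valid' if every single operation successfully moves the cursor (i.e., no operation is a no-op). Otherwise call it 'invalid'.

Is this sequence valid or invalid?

Answer: invalid

Derivation:
After 1 (previousSibling): a (no-op, stayed)
After 2 (parentNode): a (no-op, stayed)
After 3 (firstChild): span
After 4 (parentNode): a
After 5 (lastChild): ol
After 6 (previousSibling): article
After 7 (lastChild): th
After 8 (parentNode): article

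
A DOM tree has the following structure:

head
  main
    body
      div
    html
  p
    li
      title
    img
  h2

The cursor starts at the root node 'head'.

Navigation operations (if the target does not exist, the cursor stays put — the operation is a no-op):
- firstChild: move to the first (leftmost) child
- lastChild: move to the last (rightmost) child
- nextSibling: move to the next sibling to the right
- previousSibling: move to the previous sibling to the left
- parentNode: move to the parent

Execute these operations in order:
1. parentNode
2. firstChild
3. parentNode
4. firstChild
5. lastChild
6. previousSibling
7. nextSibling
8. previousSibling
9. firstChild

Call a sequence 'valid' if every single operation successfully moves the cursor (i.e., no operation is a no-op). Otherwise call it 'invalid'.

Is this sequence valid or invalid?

After 1 (parentNode): head (no-op, stayed)
After 2 (firstChild): main
After 3 (parentNode): head
After 4 (firstChild): main
After 5 (lastChild): html
After 6 (previousSibling): body
After 7 (nextSibling): html
After 8 (previousSibling): body
After 9 (firstChild): div

Answer: invalid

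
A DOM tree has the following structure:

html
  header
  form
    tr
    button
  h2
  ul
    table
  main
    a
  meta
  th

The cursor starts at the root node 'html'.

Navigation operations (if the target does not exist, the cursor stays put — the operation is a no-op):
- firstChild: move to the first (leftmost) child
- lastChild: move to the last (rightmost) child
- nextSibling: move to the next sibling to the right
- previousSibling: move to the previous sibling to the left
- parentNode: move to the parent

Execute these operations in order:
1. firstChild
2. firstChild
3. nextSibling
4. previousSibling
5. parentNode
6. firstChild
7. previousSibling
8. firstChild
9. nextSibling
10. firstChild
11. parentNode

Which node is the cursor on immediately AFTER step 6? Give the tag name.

After 1 (firstChild): header
After 2 (firstChild): header (no-op, stayed)
After 3 (nextSibling): form
After 4 (previousSibling): header
After 5 (parentNode): html
After 6 (firstChild): header

Answer: header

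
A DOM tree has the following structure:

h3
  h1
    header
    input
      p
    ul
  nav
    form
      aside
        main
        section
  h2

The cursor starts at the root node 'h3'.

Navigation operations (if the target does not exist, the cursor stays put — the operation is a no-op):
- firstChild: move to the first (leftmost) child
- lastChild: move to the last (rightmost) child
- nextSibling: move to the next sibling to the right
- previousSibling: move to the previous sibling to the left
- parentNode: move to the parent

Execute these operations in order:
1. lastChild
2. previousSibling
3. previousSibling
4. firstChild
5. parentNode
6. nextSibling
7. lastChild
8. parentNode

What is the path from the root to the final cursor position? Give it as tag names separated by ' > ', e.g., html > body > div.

Answer: h3 > nav

Derivation:
After 1 (lastChild): h2
After 2 (previousSibling): nav
After 3 (previousSibling): h1
After 4 (firstChild): header
After 5 (parentNode): h1
After 6 (nextSibling): nav
After 7 (lastChild): form
After 8 (parentNode): nav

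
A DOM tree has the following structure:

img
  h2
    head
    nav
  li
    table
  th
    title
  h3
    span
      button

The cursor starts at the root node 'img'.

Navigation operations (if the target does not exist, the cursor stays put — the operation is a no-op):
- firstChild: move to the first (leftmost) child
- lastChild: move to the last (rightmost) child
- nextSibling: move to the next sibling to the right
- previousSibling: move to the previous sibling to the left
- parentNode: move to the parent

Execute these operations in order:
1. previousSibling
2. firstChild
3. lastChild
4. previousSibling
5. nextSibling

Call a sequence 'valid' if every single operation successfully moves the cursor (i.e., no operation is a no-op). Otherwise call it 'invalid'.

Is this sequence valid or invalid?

After 1 (previousSibling): img (no-op, stayed)
After 2 (firstChild): h2
After 3 (lastChild): nav
After 4 (previousSibling): head
After 5 (nextSibling): nav

Answer: invalid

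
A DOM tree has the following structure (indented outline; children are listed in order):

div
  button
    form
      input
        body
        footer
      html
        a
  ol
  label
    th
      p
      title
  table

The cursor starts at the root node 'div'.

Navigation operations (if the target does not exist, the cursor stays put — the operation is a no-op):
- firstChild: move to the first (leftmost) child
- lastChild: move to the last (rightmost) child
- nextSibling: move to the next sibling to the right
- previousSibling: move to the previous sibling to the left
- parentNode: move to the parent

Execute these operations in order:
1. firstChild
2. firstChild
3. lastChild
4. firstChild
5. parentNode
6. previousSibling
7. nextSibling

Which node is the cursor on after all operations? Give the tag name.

Answer: html

Derivation:
After 1 (firstChild): button
After 2 (firstChild): form
After 3 (lastChild): html
After 4 (firstChild): a
After 5 (parentNode): html
After 6 (previousSibling): input
After 7 (nextSibling): html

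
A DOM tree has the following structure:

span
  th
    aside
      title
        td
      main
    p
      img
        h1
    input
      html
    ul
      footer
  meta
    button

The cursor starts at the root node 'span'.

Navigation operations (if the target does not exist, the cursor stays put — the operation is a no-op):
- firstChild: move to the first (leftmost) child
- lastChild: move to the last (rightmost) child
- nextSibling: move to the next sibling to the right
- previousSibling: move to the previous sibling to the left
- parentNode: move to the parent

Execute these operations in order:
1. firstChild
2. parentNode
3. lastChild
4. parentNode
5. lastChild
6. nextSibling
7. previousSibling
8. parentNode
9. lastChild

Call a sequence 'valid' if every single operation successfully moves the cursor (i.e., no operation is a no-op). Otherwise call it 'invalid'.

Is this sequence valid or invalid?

After 1 (firstChild): th
After 2 (parentNode): span
After 3 (lastChild): meta
After 4 (parentNode): span
After 5 (lastChild): meta
After 6 (nextSibling): meta (no-op, stayed)
After 7 (previousSibling): th
After 8 (parentNode): span
After 9 (lastChild): meta

Answer: invalid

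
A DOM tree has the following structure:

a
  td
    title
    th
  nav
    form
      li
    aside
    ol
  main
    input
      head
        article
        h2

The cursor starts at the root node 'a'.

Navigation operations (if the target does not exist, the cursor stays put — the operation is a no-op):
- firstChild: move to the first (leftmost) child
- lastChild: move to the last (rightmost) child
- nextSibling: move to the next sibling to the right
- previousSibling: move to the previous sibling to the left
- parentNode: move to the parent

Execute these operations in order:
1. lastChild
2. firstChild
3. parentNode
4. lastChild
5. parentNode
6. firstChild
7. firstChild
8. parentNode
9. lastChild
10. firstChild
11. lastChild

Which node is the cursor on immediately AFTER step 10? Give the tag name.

Answer: article

Derivation:
After 1 (lastChild): main
After 2 (firstChild): input
After 3 (parentNode): main
After 4 (lastChild): input
After 5 (parentNode): main
After 6 (firstChild): input
After 7 (firstChild): head
After 8 (parentNode): input
After 9 (lastChild): head
After 10 (firstChild): article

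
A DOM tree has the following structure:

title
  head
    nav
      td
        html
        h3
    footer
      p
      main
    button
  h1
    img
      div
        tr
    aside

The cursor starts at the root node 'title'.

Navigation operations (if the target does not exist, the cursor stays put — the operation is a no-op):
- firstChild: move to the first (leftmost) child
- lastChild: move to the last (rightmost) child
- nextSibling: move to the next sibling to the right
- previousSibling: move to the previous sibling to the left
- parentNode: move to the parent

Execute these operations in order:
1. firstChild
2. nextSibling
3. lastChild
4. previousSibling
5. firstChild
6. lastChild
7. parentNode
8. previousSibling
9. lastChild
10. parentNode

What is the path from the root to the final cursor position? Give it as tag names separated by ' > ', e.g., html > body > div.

Answer: title > h1 > img > div

Derivation:
After 1 (firstChild): head
After 2 (nextSibling): h1
After 3 (lastChild): aside
After 4 (previousSibling): img
After 5 (firstChild): div
After 6 (lastChild): tr
After 7 (parentNode): div
After 8 (previousSibling): div (no-op, stayed)
After 9 (lastChild): tr
After 10 (parentNode): div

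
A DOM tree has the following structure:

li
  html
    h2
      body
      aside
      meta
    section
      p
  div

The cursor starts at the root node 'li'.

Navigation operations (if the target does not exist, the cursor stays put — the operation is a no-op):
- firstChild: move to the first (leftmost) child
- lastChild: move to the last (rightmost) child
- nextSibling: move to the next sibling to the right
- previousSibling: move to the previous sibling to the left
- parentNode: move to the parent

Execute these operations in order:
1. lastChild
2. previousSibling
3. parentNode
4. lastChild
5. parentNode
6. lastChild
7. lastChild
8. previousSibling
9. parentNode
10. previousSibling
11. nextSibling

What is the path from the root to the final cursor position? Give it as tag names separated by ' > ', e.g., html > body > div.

Answer: li

Derivation:
After 1 (lastChild): div
After 2 (previousSibling): html
After 3 (parentNode): li
After 4 (lastChild): div
After 5 (parentNode): li
After 6 (lastChild): div
After 7 (lastChild): div (no-op, stayed)
After 8 (previousSibling): html
After 9 (parentNode): li
After 10 (previousSibling): li (no-op, stayed)
After 11 (nextSibling): li (no-op, stayed)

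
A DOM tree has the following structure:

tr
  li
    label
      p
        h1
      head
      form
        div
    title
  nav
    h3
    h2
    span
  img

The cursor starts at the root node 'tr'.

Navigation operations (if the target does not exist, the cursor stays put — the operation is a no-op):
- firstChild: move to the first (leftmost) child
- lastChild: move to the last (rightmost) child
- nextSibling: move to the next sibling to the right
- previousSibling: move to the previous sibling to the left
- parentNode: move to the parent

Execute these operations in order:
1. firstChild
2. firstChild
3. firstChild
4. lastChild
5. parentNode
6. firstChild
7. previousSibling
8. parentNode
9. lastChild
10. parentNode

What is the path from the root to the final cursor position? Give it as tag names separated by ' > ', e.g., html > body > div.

Answer: tr > li > label > p

Derivation:
After 1 (firstChild): li
After 2 (firstChild): label
After 3 (firstChild): p
After 4 (lastChild): h1
After 5 (parentNode): p
After 6 (firstChild): h1
After 7 (previousSibling): h1 (no-op, stayed)
After 8 (parentNode): p
After 9 (lastChild): h1
After 10 (parentNode): p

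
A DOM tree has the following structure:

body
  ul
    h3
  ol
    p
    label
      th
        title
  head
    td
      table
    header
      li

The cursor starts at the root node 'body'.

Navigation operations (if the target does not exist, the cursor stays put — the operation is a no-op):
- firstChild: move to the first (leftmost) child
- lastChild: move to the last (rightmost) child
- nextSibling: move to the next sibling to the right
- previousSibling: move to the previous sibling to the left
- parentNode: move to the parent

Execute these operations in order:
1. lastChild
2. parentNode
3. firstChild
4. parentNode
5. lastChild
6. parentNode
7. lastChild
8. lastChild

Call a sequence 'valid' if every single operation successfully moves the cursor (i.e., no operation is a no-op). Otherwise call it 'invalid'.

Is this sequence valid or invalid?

After 1 (lastChild): head
After 2 (parentNode): body
After 3 (firstChild): ul
After 4 (parentNode): body
After 5 (lastChild): head
After 6 (parentNode): body
After 7 (lastChild): head
After 8 (lastChild): header

Answer: valid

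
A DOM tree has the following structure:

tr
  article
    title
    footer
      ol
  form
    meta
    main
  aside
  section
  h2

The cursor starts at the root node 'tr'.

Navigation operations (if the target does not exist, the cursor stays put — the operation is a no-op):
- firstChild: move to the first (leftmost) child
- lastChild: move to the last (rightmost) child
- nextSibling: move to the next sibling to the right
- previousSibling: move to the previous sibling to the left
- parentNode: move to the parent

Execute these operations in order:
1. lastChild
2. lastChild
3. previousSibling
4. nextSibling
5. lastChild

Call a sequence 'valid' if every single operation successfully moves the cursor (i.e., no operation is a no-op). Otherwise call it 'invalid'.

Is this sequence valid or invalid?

After 1 (lastChild): h2
After 2 (lastChild): h2 (no-op, stayed)
After 3 (previousSibling): section
After 4 (nextSibling): h2
After 5 (lastChild): h2 (no-op, stayed)

Answer: invalid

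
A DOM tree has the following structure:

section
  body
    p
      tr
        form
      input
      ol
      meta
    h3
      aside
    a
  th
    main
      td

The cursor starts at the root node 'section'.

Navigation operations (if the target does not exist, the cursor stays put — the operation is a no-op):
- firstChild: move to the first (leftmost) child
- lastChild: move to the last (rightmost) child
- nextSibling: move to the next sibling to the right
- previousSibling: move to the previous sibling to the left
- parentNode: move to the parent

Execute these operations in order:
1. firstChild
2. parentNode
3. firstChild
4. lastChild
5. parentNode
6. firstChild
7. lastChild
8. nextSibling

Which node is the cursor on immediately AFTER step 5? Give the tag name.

Answer: body

Derivation:
After 1 (firstChild): body
After 2 (parentNode): section
After 3 (firstChild): body
After 4 (lastChild): a
After 5 (parentNode): body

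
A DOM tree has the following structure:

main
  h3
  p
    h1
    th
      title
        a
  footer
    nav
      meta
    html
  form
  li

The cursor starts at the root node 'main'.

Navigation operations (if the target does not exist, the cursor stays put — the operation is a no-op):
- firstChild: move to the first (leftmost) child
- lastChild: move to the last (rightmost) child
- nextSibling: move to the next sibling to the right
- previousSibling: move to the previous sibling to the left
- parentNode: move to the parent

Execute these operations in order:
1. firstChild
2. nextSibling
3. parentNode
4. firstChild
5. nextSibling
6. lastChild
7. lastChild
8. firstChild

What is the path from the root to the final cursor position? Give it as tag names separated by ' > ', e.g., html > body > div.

Answer: main > p > th > title > a

Derivation:
After 1 (firstChild): h3
After 2 (nextSibling): p
After 3 (parentNode): main
After 4 (firstChild): h3
After 5 (nextSibling): p
After 6 (lastChild): th
After 7 (lastChild): title
After 8 (firstChild): a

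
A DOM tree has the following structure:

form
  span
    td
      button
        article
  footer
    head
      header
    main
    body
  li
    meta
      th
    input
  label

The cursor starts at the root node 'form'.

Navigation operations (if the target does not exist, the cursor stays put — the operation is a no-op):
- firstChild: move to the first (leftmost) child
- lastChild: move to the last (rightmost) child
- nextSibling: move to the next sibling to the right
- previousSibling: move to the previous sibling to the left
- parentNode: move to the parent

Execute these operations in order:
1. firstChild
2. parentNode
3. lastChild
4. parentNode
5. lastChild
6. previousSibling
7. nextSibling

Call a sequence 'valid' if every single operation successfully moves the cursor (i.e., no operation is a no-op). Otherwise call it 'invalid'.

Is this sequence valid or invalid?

After 1 (firstChild): span
After 2 (parentNode): form
After 3 (lastChild): label
After 4 (parentNode): form
After 5 (lastChild): label
After 6 (previousSibling): li
After 7 (nextSibling): label

Answer: valid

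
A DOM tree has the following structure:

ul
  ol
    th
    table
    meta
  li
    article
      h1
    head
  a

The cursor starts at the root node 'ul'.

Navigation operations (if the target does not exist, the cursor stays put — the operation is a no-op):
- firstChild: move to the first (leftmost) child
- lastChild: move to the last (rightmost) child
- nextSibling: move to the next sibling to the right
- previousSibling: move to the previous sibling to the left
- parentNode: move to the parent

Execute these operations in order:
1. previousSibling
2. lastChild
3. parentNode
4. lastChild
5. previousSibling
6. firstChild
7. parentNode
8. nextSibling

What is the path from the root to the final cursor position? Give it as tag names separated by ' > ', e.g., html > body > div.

Answer: ul > a

Derivation:
After 1 (previousSibling): ul (no-op, stayed)
After 2 (lastChild): a
After 3 (parentNode): ul
After 4 (lastChild): a
After 5 (previousSibling): li
After 6 (firstChild): article
After 7 (parentNode): li
After 8 (nextSibling): a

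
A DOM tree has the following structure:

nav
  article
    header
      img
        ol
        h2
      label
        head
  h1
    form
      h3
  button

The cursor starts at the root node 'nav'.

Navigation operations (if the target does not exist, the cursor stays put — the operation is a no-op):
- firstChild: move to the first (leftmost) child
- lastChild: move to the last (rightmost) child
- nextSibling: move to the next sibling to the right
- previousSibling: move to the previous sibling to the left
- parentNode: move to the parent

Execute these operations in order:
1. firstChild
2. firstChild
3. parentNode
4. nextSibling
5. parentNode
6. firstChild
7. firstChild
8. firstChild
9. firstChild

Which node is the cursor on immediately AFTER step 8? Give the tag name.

Answer: img

Derivation:
After 1 (firstChild): article
After 2 (firstChild): header
After 3 (parentNode): article
After 4 (nextSibling): h1
After 5 (parentNode): nav
After 6 (firstChild): article
After 7 (firstChild): header
After 8 (firstChild): img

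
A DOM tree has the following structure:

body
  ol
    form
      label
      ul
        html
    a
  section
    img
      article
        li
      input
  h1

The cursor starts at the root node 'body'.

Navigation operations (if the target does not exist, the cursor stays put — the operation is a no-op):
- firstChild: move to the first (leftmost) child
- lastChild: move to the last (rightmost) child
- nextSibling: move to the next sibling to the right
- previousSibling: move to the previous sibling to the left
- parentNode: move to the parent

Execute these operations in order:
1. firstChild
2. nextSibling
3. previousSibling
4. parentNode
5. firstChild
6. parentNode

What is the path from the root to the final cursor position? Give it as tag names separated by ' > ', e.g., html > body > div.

After 1 (firstChild): ol
After 2 (nextSibling): section
After 3 (previousSibling): ol
After 4 (parentNode): body
After 5 (firstChild): ol
After 6 (parentNode): body

Answer: body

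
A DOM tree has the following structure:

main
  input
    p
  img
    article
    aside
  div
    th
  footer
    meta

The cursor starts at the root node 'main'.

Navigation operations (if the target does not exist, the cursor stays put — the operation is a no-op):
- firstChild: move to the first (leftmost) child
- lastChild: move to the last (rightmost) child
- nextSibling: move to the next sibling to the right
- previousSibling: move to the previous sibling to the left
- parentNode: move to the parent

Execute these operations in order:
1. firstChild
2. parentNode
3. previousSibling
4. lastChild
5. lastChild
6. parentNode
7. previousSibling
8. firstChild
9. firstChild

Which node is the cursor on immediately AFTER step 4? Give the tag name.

Answer: footer

Derivation:
After 1 (firstChild): input
After 2 (parentNode): main
After 3 (previousSibling): main (no-op, stayed)
After 4 (lastChild): footer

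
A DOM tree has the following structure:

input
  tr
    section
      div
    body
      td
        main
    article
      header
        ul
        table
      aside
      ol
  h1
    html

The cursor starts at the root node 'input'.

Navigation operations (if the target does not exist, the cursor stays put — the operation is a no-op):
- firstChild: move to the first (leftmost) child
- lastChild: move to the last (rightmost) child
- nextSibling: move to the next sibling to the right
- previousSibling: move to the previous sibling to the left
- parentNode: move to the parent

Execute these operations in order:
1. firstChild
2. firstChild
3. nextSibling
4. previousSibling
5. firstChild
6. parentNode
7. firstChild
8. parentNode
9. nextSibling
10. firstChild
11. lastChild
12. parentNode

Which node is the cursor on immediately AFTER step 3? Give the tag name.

After 1 (firstChild): tr
After 2 (firstChild): section
After 3 (nextSibling): body

Answer: body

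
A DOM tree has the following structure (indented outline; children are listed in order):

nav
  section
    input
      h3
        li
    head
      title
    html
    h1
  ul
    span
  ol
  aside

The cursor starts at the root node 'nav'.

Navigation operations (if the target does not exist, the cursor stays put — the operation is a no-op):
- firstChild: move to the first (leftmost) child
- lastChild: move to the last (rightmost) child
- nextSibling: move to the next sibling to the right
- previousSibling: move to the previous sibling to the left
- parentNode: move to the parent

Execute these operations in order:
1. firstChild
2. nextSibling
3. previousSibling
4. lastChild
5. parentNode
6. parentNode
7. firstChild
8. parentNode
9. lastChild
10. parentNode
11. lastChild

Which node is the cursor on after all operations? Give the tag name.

Answer: aside

Derivation:
After 1 (firstChild): section
After 2 (nextSibling): ul
After 3 (previousSibling): section
After 4 (lastChild): h1
After 5 (parentNode): section
After 6 (parentNode): nav
After 7 (firstChild): section
After 8 (parentNode): nav
After 9 (lastChild): aside
After 10 (parentNode): nav
After 11 (lastChild): aside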